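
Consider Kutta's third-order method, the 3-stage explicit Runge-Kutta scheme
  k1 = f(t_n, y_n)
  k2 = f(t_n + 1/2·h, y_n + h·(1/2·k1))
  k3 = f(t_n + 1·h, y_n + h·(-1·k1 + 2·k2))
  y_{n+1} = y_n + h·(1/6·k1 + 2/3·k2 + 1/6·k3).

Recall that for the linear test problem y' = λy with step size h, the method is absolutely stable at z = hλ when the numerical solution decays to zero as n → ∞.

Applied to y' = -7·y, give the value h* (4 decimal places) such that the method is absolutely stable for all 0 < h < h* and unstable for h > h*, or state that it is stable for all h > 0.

Test eqn y'=λy, z=hλ:
  order 3, 3-stage ⇒ R(z)=1+z+z^2/2+z^3/6
  (e.g. R(-0.76)=0.45564, |R|=0.45564)

Boundary: |R(x)|=1, x<0.
x=-0.76: |R|=0.4556
|R(-2.58)|=1.1141 |R(-2.37)|=0.7802
Bisect:
  x_lo=-2.8809 |R|=1.7161  x_hi=-0.1210 |R|=0.8860
  mid=-1.50095 |R|=0.06190 →hi
  mid=-2.19092 |R|=0.54364 →hi
  mid=-2.53590 |R|=1.03849 →lo
  mid=-2.36341 |R|=0.77078 →hi
  mid=-2.44966 |R|=0.89924 →hi
  mid=-2.49278 |R|=0.96748 →hi
  mid=-2.51434 |R|=1.00263 →lo
  ...
  [-2.51283,-2.51266] ⇒ x*=-2.5127
Interval (-2.5127, 0).

(-2.5127,0); λ=-7 ⇒ h* = 0.3590.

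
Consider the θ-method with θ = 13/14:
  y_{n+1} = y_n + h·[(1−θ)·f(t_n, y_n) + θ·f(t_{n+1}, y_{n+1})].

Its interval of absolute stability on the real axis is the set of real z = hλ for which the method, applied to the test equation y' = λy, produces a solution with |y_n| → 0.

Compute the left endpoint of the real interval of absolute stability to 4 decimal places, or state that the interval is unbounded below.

interval (−∞, 0).

With y'=λy (z=hλ):
  y_{n+1} = y_n + z·[1/14·y_n + 13/14·y_{n+1}] ⇒ (1 − 13/14z)y_{n+1} = (1 + 1/14z)y_n
  so R(z) = (1 + 1/14z)/(1 − 13/14z).

Solve |R(x)|<1 on ℝ⁻.
x=-1.78: |R|=0.3290
x=-2: |R|=0.3000
x=-10: |R|=0.0278
x=-100: |R|=0.0654
θ=13/14≥1/2 ⇒ |1+1/14x|<|1−13/14x| ∀x<0 ⇒ stable on all of ℝ⁻.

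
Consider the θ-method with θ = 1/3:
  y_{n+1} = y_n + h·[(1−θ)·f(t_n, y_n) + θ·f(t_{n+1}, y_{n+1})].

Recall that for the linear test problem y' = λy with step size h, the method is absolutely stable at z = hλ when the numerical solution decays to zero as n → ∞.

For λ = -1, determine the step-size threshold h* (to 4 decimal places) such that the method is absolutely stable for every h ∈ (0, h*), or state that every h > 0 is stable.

(-6.0000,0); λ=-1 ⇒ h* = (6)/1 = 6.0000.

Test eqn y'=λy, z=hλ:
  y_{n+1} = y_n + z·[2/3·y_n + 1/3·y_{n+1}] ⇒ (1 − 1/3z)y_{n+1} = (1 + 2/3z)y_n
  Hence R(z) = (1 + 2/3z)/(1 − 1/3z).

Solve |R(x)|<1 on ℝ⁻.
x=-0.53: |R|=0.5496
R=−1: 1+2/3x = −1+1/3x ⇒ -1/3x=2 ⇒ x=2/(-1/3)=-6.0000
Confirm numerically:
  x=-5.546: |R|=0.94688 <1
  x=-3.808: |R|=0.67803 <1
  x=-3.651: |R|=0.64682 <1
  x=-2.436: |R|=0.34437 <1
  x=-6.268: |R|=1.02892 >1
  x=-6.171: |R|=1.01865 >1
  x=-6.168: |R|=1.01832 >1
Interval (-6.0000, 0).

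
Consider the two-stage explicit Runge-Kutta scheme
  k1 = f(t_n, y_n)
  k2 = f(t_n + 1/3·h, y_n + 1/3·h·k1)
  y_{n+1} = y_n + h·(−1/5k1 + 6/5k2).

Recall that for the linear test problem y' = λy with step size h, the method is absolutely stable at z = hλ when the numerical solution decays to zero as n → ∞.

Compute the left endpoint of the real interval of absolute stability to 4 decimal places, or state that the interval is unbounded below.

z* = -2.5000.

On y'=λy, z=hλ:
  k1=λy_n ⇒ h·k1=z·y_n;  k2=λ(1+1/3z)y_n ⇒ h·k2=z(1+1/3z)y_n
  y_{n+1}/y_n = 1 − 1/5z + 6/5z(1+1/3z) = 1 + z + 2/5z²
  R(z) = 1 + z + 2/5z².

Boundary: |R(x)|=1, x<0.
x=-1.15: |R|=0.3790
R=1: x+2/5x²=0 ⇒ x=−5/2=-2.5000; min R=1−1/(4·2/5)=0.3750>−1
Confirm numerically:
  x=-2.343: |R|=0.85286 <1
  x=-1.996: |R|=0.59761 <1
  x=-1.432: |R|=0.38825 <1
  x=-2.966: |R|=1.55286 >1
  x=-2.855: |R|=1.40541 >1
Stable set (-2.5000, 0).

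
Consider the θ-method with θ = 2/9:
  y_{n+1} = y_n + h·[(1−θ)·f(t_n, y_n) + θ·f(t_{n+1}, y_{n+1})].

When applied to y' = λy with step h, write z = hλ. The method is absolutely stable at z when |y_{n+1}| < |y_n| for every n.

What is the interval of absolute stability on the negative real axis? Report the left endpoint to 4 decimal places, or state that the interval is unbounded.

z∈(-3.6000,0).

On y'=λy, z=hλ:
  y_{n+1} = y_n + z·[7/9·y_n + 2/9·y_{n+1}] ⇒ (1 − 2/9z)y_{n+1} = (1 + 7/9z)y_n
  so R(z) = (1 + 7/9z)/(1 − 2/9z).

Boundary: |R(x)|=1, x<0.
x=-0.33: |R|=0.6925
R=−1: 1+7/9x = −1+2/9x ⇒ -5/9x=2 ⇒ x=2/(-5/9)=-3.6000
Confirm numerically:
  x=-3.239: |R|=0.88338 <1
  x=-2.956: |R|=0.78407 <1
  x=-2.263: |R|=0.50577 <1
  x=-1.604: |R|=0.18250 <1
  x=-4.158: |R|=1.16112 >1
  x=-4.155: |R|=1.16031 >1
  x=-3.809: |R|=1.06288 >1
Interval (-3.6000, 0).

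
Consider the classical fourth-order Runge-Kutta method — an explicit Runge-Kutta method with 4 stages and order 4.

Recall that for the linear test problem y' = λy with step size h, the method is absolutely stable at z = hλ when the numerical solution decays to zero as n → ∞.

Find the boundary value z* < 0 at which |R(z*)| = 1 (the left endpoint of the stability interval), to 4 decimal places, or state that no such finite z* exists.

left endpoint -2.7853.

On y'=λy, z=hλ:
  order 4, 4-stage ⇒ R(z)=1+z+z^2/2+z^3/6+z^4/24
  (e.g. R(-1.35)=0.28958, |R|=0.28958)

Find x<0 with |R(x)|<1.
x=-1.35: |R|=0.2896
|R(-2.54)|=0.6889 |R(-1.9)|=0.3048 |R(-1.81)|=0.2870
Bisect:
  x_lo=-3.1289 |R|=1.6543  x_hi=-0.3318 |R|=0.7177
  mid=-1.73033 |R|=0.27676 →hi
  mid=-2.42962 |R|=0.58346 →hi
  mid=-2.77926 |R|=0.99094 →hi
  mid=-2.95408 |R|=1.28576 →lo
  mid=-2.86667 |R|=1.12978 →lo
  mid=-2.82296 |R|=1.05830 →lo
  mid=-2.80111 |R|=1.02411 →lo
  ...
  [-2.78540,-2.78523] ⇒ x*=-2.7853
Stable set (-2.7853, 0).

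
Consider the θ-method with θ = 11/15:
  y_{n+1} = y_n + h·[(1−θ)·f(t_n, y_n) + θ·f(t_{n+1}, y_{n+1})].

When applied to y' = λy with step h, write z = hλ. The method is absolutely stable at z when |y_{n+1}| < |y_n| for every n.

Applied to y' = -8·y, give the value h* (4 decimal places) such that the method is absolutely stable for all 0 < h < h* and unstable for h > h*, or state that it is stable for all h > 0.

interval (−∞, 0). Any h>0 works for λ=-8.

Test eqn y'=λy, z=hλ:
  y_{n+1} = y_n + z·[4/15·y_n + 11/15·y_{n+1}] ⇒ (1 − 11/15z)y_{n+1} = (1 + 4/15z)y_n
  so R(z) = (1 + 4/15z)/(1 − 11/15z).

Boundary: |R(x)|=1, x<0.
x=-1.42: |R|=0.3044
x=-2: |R|=0.1892
x=-10: |R|=0.2000
x=-100: |R|=0.3453
θ=11/15≥1/2 ⇒ |1+4/15x|<|1−11/15x| ∀x<0 ⇒ stable on all of ℝ⁻.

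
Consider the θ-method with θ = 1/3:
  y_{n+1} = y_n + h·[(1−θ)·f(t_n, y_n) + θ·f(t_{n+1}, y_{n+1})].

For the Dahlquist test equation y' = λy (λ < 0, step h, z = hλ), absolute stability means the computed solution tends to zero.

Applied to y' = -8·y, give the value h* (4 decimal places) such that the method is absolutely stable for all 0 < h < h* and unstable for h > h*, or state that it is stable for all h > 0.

(-6.0000,0); λ=-8 ⇒ h* = (6)/8 = 0.7500.

Set f=λy, z=hλ:
  y_{n+1} = y_n + z·[2/3·y_n + 1/3·y_{n+1}] ⇒ (1 − 1/3z)y_{n+1} = (1 + 2/3z)y_n
  R(z) = (1 + 2/3z)/(1 − 1/3z).

Find x<0 with |R(x)|<1.
x=-1.2: |R|=0.1429
R=−1: 1+2/3x = −1+1/3x ⇒ -1/3x=2 ⇒ x=2/(-1/3)=-6.0000
Confirm numerically:
  x=-4.392: |R|=0.78247 <1
  x=-4.037: |R|=0.72105 <1
  x=-3.570: |R|=0.63014 <1
  x=-6.327: |R|=1.03506 >1
  x=-6.063: |R|=1.00695 >1
Stable set (-6.0000, 0).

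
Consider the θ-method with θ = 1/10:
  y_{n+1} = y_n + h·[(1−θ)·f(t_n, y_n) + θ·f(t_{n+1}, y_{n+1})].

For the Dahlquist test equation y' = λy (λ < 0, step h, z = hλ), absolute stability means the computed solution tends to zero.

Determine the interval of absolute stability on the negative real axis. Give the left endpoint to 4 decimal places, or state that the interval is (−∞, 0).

With y'=λy (z=hλ):
  y_{n+1} = y_n + z·[9/10·y_n + 1/10·y_{n+1}] ⇒ (1 − 1/10z)y_{n+1} = (1 + 9/10z)y_n
  R(z) = (1 + 9/10z)/(1 − 1/10z).

Solve |R(x)|<1 on ℝ⁻.
x=-1.34: |R|=0.1817
R=−1: 1+9/10x = −1+1/10x ⇒ -4/5x=2 ⇒ x=2/(-4/5)=-2.5000
Confirm numerically:
  x=-2.429: |R|=0.95430 <1
  x=-2.148: |R|=0.76819 <1
  x=-2.043: |R|=0.69642 <1
  x=-2.009: |R|=0.67291 <1
  x=-3.046: |R|=1.33482 >1
  x=-2.798: |R|=1.18628 >1
Interval (-2.5000, 0).

z∈(-2.5000,0).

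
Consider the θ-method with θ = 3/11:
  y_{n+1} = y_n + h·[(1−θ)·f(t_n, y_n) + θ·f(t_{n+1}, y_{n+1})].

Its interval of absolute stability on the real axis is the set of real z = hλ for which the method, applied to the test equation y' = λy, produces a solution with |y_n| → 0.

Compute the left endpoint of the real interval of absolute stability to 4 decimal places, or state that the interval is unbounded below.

z* = -4.4000.

Test eqn y'=λy, z=hλ:
  y_{n+1} = y_n + z·[8/11·y_n + 3/11·y_{n+1}] ⇒ (1 − 3/11z)y_{n+1} = (1 + 8/11z)y_n
  so R(z) = (1 + 8/11z)/(1 − 3/11z).

Boundary: |R(x)|=1, x<0.
x=-1.14: |R|=0.1304
R=−1: 1+8/11x = −1+3/11x ⇒ -5/11x=2 ⇒ x=2/(-5/11)=-4.4000
Confirm numerically:
  x=-4.172: |R|=0.95152 <1
  x=-3.386: |R|=0.76037 <1
  x=-2.488: |R|=0.48224 <1
  x=-4.941: |R|=1.10475 >1
  x=-4.498: |R|=1.02000 >1
Interval (-4.4000, 0).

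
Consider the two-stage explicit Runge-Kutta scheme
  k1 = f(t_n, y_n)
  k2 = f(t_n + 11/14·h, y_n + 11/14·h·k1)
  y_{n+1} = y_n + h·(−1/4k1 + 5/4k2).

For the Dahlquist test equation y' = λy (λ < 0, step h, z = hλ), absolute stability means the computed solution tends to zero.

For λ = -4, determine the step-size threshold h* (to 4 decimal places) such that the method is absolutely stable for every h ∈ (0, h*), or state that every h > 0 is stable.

Test eqn y'=λy, z=hλ:
  k1=λy_n ⇒ h·k1=z·y_n;  k2=λ(1+11/14z)y_n ⇒ h·k2=z(1+11/14z)y_n
  y_{n+1}/y_n = 1 − 1/4z + 5/4z(1+11/14z) = 1 + z + 55/56z²
  so R(z) = 1 + z + 55/56z².

Find x<0 with |R(x)|<1.
x=-1.44: |R|=1.5966
R=1: x+55/56x²=0 ⇒ x=−56/55=-1.0182; min R=1−1/(4·55/56)=0.7455>−1
Confirm numerically:
  x=-0.939: |R|=0.92698 <1
  x=-0.593: |R|=0.75237 <1
  x=-0.571: |R|=0.74922 <1
  x=-1.505: |R|=1.71958 >1
  x=-1.445: |R|=1.60574 >1
So |R|<1 on (-1.0182, 0).

(-1.0182,0); λ=-4 ⇒ h* = (56/55)/4 = 0.2545.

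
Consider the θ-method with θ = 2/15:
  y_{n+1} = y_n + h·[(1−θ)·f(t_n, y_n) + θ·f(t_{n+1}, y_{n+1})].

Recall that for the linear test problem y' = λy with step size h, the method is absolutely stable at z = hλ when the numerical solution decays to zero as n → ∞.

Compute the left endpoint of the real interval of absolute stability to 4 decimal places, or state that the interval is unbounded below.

Test eqn y'=λy, z=hλ:
  y_{n+1} = y_n + z·[13/15·y_n + 2/15·y_{n+1}] ⇒ (1 − 2/15z)y_{n+1} = (1 + 13/15z)y_n
  ⇒ R(z) = (1 + 13/15z)/(1 − 2/15z).

Find x<0 with |R(x)|<1.
x=-0.51: |R|=0.5225
R=−1: 1+13/15x = −1+2/15x ⇒ -11/15x=2 ⇒ x=2/(-11/15)=-2.7273
Confirm numerically:
  x=-2.543: |R|=0.89908 <1
  x=-2.523: |R|=0.88791 <1
  x=-1.629: |R|=0.33832 <1
  x=-2.910: |R|=1.09654 >1
  x=-2.756: |R|=1.01541 >1
Interval (-2.7273, 0).

z* = -2.7273.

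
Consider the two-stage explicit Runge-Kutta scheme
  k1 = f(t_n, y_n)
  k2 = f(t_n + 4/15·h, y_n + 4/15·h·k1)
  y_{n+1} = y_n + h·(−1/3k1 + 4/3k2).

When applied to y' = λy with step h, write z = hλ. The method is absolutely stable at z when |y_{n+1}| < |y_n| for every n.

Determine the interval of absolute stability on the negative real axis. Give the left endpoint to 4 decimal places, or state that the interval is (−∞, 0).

On y'=λy, z=hλ:
  k1=λy_n ⇒ h·k1=z·y_n;  k2=λ(1+4/15z)y_n ⇒ h·k2=z(1+4/15z)y_n
  y_{n+1}/y_n = 1 − 1/3z + 4/3z(1+4/15z) = 1 + z + 16/45z²
  ⇒ R(z) = 1 + z + 16/45z².

Need |R(x)|<1, x<0.
x=-1.27: |R|=0.3035
R=1: x+16/45x²=0 ⇒ x=−45/16=-2.8125; min R=1−1/(4·16/45)=0.2969>−1
Confirm numerically:
  x=-2.327: |R|=0.59831 <1
  x=-2.145: |R|=0.49092 <1
  x=-1.761: |R|=0.34162 <1
  x=-3.326: |R|=1.60725 >1
  x=-3.181: |R|=1.41678 >1
Stable set (-2.8125, 0).

(-2.8125, 0).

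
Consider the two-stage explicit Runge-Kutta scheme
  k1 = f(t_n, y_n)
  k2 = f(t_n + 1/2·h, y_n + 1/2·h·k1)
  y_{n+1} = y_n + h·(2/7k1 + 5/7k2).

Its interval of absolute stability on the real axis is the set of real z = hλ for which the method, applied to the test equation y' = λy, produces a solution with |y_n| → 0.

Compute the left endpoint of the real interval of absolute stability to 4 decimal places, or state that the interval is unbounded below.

z* = -2.8000.

Test eqn y'=λy, z=hλ:
  k1=λy_n ⇒ h·k1=z·y_n;  k2=λ(1+1/2z)y_n ⇒ h·k2=z(1+1/2z)y_n
  y_{n+1}/y_n = 1 + 2/7z + 5/7z(1+1/2z) = 1 + z + 5/14z²
  ⇒ R(z) = 1 + z + 5/14z².

Boundary: |R(x)|=1, x<0.
x=-1.33: |R|=0.3018
R=1: x+5/14x²=0 ⇒ x=−14/5=-2.8000; min R=1−1/(4·5/14)=0.3000>−1
Confirm numerically:
  x=-2.363: |R|=0.63120 <1
  x=-2.275: |R|=0.57344 <1
  x=-1.164: |R|=0.31989 <1
  x=-3.286: |R|=1.57036 >1
  x=-3.085: |R|=1.31401 >1
So |R|<1 on (-2.8000, 0).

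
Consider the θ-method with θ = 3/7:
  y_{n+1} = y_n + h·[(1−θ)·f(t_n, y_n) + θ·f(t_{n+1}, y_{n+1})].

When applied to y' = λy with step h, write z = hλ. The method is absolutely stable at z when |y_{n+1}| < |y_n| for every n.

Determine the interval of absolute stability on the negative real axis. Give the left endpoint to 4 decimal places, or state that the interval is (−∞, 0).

(-14.0000, 0).

On y'=λy, z=hλ:
  y_{n+1} = y_n + z·[4/7·y_n + 3/7·y_{n+1}] ⇒ (1 − 3/7z)y_{n+1} = (1 + 4/7z)y_n
  ⇒ R(z) = (1 + 4/7z)/(1 − 3/7z).

Need |R(x)|<1, x<0.
x=-1.18: |R|=0.2163
R=−1: 1+4/7x = −1+3/7x ⇒ -1/7x=2 ⇒ x=2/(-1/7)=-14.0000
Confirm numerically:
  x=-11.835: |R|=0.94906 <1
  x=-11.162: |R|=0.92990 <1
  x=-9.336: |R|=0.86677 <1
  x=-7.263: |R|=0.76599 <1
  x=-14.450: |R|=1.00894 >1
  x=-14.273: |R|=1.00548 >1
  x=-14.182: |R|=1.00367 >1
So |R|<1 on (-14.0000, 0).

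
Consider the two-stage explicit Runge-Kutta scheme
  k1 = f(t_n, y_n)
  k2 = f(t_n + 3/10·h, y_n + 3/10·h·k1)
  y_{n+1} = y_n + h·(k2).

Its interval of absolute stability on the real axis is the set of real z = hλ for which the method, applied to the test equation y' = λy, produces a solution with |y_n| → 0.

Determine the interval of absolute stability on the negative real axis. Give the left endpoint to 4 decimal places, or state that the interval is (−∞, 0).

Test eqn y'=λy, z=hλ:
  k1=λy_n ⇒ h·k1=z·y_n;  k2=λ(1+3/10z)y_n ⇒ h·k2=z(1+3/10z)y_n
  y_{n+1}/y_n = 1 + z(1+3/10z) = 1 + z + 3/10z²
  R(z) = 1 + z + 3/10z².

Need |R(x)|<1, x<0.
x=-1.18: |R|=0.2377
R=1: x+3/10x²=0 ⇒ x=−10/3=-3.3333; min R=1−1/(4·3/10)=0.1667>−1
Confirm numerically:
  x=-3.036: |R|=0.72919 <1
  x=-2.563: |R|=0.40769 <1
  x=-1.472: |R|=0.17804 <1
  x=-3.867: |R|=1.61911 >1
  x=-3.640: |R|=1.33488 >1
So |R|<1 on (-3.3333, 0).

(-3.3333, 0).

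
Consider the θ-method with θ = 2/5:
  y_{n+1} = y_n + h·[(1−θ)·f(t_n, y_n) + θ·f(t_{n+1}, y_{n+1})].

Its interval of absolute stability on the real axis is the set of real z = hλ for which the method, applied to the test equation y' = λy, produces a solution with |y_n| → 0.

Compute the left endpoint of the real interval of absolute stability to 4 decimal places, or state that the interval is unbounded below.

left endpoint -10.0000.

Set f=λy, z=hλ:
  y_{n+1} = y_n + z·[3/5·y_n + 2/5·y_{n+1}] ⇒ (1 − 2/5z)y_{n+1} = (1 + 3/5z)y_n
  Hence R(z) = (1 + 3/5z)/(1 − 2/5z).

Solve |R(x)|<1 on ℝ⁻.
x=-0.46: |R|=0.6115
R=−1: 1+3/5x = −1+2/5x ⇒ -1/5x=2 ⇒ x=2/(-1/5)=-10.0000
Confirm numerically:
  x=-9.628: |R|=0.98466 <1
  x=-8.267: |R|=0.91952 <1
  x=-5.116: |R|=0.67936 <1
  x=-4.543: |R|=0.61259 <1
  x=-10.554: |R|=1.02122 >1
  x=-10.517: |R|=1.01986 >1
  x=-10.436: |R|=1.01685 >1
So |R|<1 on (-10.0000, 0).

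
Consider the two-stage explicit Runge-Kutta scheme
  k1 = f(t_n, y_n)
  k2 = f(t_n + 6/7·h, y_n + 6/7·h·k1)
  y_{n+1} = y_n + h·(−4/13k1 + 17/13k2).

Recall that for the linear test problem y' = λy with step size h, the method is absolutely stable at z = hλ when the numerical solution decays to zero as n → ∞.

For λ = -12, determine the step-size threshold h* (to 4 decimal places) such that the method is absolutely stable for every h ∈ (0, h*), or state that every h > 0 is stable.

On y'=λy, z=hλ:
  k1=λy_n ⇒ h·k1=z·y_n;  k2=λ(1+6/7z)y_n ⇒ h·k2=z(1+6/7z)y_n
  y_{n+1}/y_n = 1 − 4/13z + 17/13z(1+6/7z) = 1 + z + 102/91z²
  Hence R(z) = 1 + z + 102/91z².

Find x<0 with |R(x)|<1.
x=-1.57: |R|=2.1929
R=1: x+102/91x²=0 ⇒ x=−91/102=-0.8922; min R=1−1/(4·102/91)=0.7770>−1
Confirm numerically:
  x=-0.859: |R|=0.96808 <1
  x=-0.856: |R|=0.96531 <1
  x=-0.509: |R|=0.78140 <1
  x=-0.466: |R|=0.77741 <1
  x=-1.451: |R|=1.90890 >1
  x=-1.300: |R|=1.59429 >1
  x=-1.271: |R|=1.53971 >1
Stable set (-0.8922, 0).

(-0.8922,0); λ=-12 ⇒ h* = (91/102)/12 = 0.0743.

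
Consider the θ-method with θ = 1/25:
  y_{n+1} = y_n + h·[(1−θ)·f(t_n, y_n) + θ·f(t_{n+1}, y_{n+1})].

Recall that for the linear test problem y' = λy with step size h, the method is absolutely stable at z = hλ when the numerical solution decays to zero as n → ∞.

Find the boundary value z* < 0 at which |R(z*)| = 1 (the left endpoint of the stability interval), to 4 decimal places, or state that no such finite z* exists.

Test eqn y'=λy, z=hλ:
  y_{n+1} = y_n + z·[24/25·y_n + 1/25·y_{n+1}] ⇒ (1 − 1/25z)y_{n+1} = (1 + 24/25z)y_n
  so R(z) = (1 + 24/25z)/(1 − 1/25z).

Find x<0 with |R(x)|<1.
x=-1.05: |R|=0.0077
R=−1: 1+24/25x = −1+1/25x ⇒ -23/25x=2 ⇒ x=2/(-23/25)=-2.1739
Confirm numerically:
  x=-1.869: |R|=0.73899 <1
  x=-1.191: |R|=0.13684 <1
  x=-0.991: |R|=0.04679 <1
  x=-0.946: |R|=0.08849 <1
  x=-2.703: |R|=1.43927 >1
  x=-2.220: |R|=1.03894 >1
Interval (-2.1739, 0).

left endpoint -2.1739.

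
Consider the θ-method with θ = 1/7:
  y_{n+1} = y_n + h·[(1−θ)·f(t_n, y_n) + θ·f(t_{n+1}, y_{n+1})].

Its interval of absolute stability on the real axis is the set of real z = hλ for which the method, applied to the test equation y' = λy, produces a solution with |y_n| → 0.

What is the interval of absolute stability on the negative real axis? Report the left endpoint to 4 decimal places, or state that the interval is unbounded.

On y'=λy, z=hλ:
  y_{n+1} = y_n + z·[6/7·y_n + 1/7·y_{n+1}] ⇒ (1 − 1/7z)y_{n+1} = (1 + 6/7z)y_n
  so R(z) = (1 + 6/7z)/(1 − 1/7z).

Boundary: |R(x)|=1, x<0.
x=-1.33: |R|=0.1176
R=−1: 1+6/7x = −1+1/7x ⇒ -5/7x=2 ⇒ x=2/(-5/7)=-2.8000
Confirm numerically:
  x=-2.385: |R|=0.77890 <1
  x=-2.147: |R|=0.64305 <1
  x=-1.418: |R|=0.17914 <1
  x=-1.141: |R|=0.01892 <1
  x=-3.364: |R|=1.27210 >1
  x=-3.356: |R|=1.26844 >1
  x=-2.883: |R|=1.04199 >1
Stable set (-2.8000, 0).

z∈(-2.8000,0).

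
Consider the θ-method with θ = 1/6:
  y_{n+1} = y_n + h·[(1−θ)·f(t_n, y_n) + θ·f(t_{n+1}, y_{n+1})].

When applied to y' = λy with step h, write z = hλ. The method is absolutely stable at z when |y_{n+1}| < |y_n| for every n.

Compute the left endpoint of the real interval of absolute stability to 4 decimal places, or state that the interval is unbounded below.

Test eqn y'=λy, z=hλ:
  y_{n+1} = y_n + z·[5/6·y_n + 1/6·y_{n+1}] ⇒ (1 − 1/6z)y_{n+1} = (1 + 5/6z)y_n
  R(z) = (1 + 5/6z)/(1 − 1/6z).

Boundary: |R(x)|=1, x<0.
x=-0.52: |R|=0.5215
R=−1: 1+5/6x = −1+1/6x ⇒ -2/3x=2 ⇒ x=2/(-2/3)=-3.0000
Confirm numerically:
  x=-2.877: |R|=0.94458 <1
  x=-2.413: |R|=0.72091 <1
  x=-1.338: |R|=0.09403 <1
  x=-1.227: |R|=0.01868 <1
  x=-3.597: |R|=1.24883 >1
  x=-3.493: |R|=1.20773 >1
Interval (-3.0000, 0).

z* = -3.0000.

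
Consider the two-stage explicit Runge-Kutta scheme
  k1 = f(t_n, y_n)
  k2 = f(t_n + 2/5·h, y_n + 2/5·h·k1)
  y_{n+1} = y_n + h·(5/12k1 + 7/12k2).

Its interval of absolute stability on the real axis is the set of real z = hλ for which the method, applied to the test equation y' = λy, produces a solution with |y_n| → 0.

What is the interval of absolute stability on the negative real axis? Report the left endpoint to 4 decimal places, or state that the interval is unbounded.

Test eqn y'=λy, z=hλ:
  k1=λy_n ⇒ h·k1=z·y_n;  k2=λ(1+2/5z)y_n ⇒ h·k2=z(1+2/5z)y_n
  y_{n+1}/y_n = 1 + 5/12z + 7/12z(1+2/5z) = 1 + z + 7/30z²
  so R(z) = 1 + z + 7/30z².

Solve |R(x)|<1 on ℝ⁻.
x=-1.68: |R|=0.0214
R=1: x+7/30x²=0 ⇒ x=−30/7=-4.2857; min R=1−1/(4·7/30)=-0.0714>−1
Confirm numerically:
  x=-4.082: |R|=0.80597 <1
  x=-3.948: |R|=0.68890 <1
  x=-1.838: |R|=0.04974 <1
  x=-4.779: |R|=1.55006 >1
  x=-4.583: |R|=1.31791 >1
Stable set (-4.2857, 0).

(-4.2857, 0).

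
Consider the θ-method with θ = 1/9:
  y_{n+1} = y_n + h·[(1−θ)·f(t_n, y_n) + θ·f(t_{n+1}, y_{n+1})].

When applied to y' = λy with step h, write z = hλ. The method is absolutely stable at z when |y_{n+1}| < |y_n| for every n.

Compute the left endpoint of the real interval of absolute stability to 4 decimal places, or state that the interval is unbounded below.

z* = -2.5714.

With y'=λy (z=hλ):
  y_{n+1} = y_n + z·[8/9·y_n + 1/9·y_{n+1}] ⇒ (1 − 1/9z)y_{n+1} = (1 + 8/9z)y_n
  so R(z) = (1 + 8/9z)/(1 − 1/9z).

Need |R(x)|<1, x<0.
x=-1.41: |R|=0.2190
R=−1: 1+8/9x = −1+1/9x ⇒ -7/9x=2 ⇒ x=2/(-7/9)=-2.5714
Confirm numerically:
  x=-2.507: |R|=0.96081 <1
  x=-2.188: |R|=0.76010 <1
  x=-1.266: |R|=0.10988 <1
  x=-2.761: |R|=1.11283 >1
  x=-2.594: |R|=1.01363 >1
So |R|<1 on (-2.5714, 0).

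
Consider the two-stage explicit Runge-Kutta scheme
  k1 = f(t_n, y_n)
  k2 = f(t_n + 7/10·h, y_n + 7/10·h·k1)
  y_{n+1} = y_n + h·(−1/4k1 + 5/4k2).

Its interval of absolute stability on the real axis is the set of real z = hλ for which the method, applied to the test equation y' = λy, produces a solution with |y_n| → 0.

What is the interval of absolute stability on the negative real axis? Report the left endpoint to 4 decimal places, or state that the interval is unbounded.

z∈(-1.1429,0).

Set f=λy, z=hλ:
  k1=λy_n ⇒ h·k1=z·y_n;  k2=λ(1+7/10z)y_n ⇒ h·k2=z(1+7/10z)y_n
  y_{n+1}/y_n = 1 − 1/4z + 5/4z(1+7/10z) = 1 + z + 7/8z²
  so R(z) = 1 + z + 7/8z².

Find x<0 with |R(x)|<1.
x=-0.96: |R|=0.8464
R=1: x+7/8x²=0 ⇒ x=−8/7=-1.1429; min R=1−1/(4·7/8)=0.7143>−1
Confirm numerically:
  x=-0.997: |R|=0.87276 <1
  x=-0.728: |R|=0.73574 <1
  x=-0.495: |R|=0.71940 <1
  x=-1.474: |R|=1.42709 >1
  x=-1.467: |R|=1.41608 >1
  x=-1.288: |R|=1.16358 >1
Stable set (-1.1429, 0).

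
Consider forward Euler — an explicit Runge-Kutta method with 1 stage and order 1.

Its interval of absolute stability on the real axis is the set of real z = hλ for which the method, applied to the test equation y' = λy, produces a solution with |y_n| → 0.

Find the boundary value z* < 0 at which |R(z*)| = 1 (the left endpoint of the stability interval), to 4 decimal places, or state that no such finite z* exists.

Set f=λy, z=hλ:
  order 1, 1-stage ⇒ R(z)=1+z
  (e.g. R(-0.87)=0.13000, |R|=0.13000)

Need |R(x)|<1, x<0.
x=-0.87: |R|=0.1300
|R(-2.36)|=1.3600 |R(-0.99)|=0.0100 |R(-0.9)|=0.1000
Bisect:
  x_lo=-2.6168 |R|=1.6168  x_hi=-0.3390 |R|=0.6610
  mid=-1.47790 |R|=0.47790 →hi
  mid=-2.04735 |R|=1.04735 →lo
  mid=-1.76263 |R|=0.76263 →hi
  mid=-1.90499 |R|=0.90499 →hi
  mid=-1.97617 |R|=0.97617 →hi
  mid=-2.01176 |R|=1.01176 →lo
  mid=-1.99397 |R|=0.99397 →hi
  ...
  [-2.00008,-1.99994] ⇒ x*=-2.0000
Stable set (-2.0000, 0).

left endpoint -2.0000.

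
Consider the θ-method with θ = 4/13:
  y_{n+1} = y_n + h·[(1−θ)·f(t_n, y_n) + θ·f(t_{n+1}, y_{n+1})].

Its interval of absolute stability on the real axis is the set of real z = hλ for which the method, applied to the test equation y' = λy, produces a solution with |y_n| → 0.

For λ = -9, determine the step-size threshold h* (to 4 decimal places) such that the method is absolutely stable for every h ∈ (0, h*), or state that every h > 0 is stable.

Set f=λy, z=hλ:
  y_{n+1} = y_n + z·[9/13·y_n + 4/13·y_{n+1}] ⇒ (1 − 4/13z)y_{n+1} = (1 + 9/13z)y_n
  so R(z) = (1 + 9/13z)/(1 − 4/13z).

Find x<0 with |R(x)|<1.
x=-1.42: |R|=0.0118
R=−1: 1+9/13x = −1+4/13x ⇒ -5/13x=2 ⇒ x=2/(-5/13)=-5.2000
Confirm numerically:
  x=-5.108: |R|=0.98624 <1
  x=-5.062: |R|=0.97925 <1
  x=-2.207: |R|=0.31441 <1
  x=-5.716: |R|=1.07194 >1
  x=-5.432: |R|=1.03340 >1
  x=-5.291: |R|=1.01332 >1
So |R|<1 on (-5.2000, 0).

(-5.2000,0); λ=-9 ⇒ h* = (26/5)/9 = 0.5778.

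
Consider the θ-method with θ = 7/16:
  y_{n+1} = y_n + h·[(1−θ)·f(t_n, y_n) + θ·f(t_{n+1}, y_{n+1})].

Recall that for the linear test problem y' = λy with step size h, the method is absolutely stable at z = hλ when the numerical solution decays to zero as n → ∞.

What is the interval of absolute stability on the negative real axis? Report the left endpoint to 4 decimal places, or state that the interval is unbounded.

z∈(-16.0000,0).

Set f=λy, z=hλ:
  y_{n+1} = y_n + z·[9/16·y_n + 7/16·y_{n+1}] ⇒ (1 − 7/16z)y_{n+1} = (1 + 9/16z)y_n
  R(z) = (1 + 9/16z)/(1 − 7/16z).

Need |R(x)|<1, x<0.
x=-1.61: |R|=0.0554
R=−1: 1+9/16x = −1+7/16x ⇒ -1/8x=2 ⇒ x=2/(-1/8)=-16.0000
Confirm numerically:
  x=-14.688: |R|=0.97792 <1
  x=-13.276: |R|=0.94999 <1
  x=-7.527: |R|=0.75329 <1
  x=-6.969: |R|=0.72119 <1
  x=-16.531: |R|=1.00806 >1
  x=-16.115: |R|=1.00179 >1
So |R|<1 on (-16.0000, 0).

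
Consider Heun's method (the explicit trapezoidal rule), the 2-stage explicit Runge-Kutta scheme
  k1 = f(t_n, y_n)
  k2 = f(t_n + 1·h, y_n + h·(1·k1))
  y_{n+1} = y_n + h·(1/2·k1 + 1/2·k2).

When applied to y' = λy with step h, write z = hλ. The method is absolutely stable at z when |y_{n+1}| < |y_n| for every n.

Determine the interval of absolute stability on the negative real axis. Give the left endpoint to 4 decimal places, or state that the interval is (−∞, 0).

Test eqn y'=λy, z=hλ:
  order 2, 2-stage ⇒ R(z)=1+z+z^2/2
  (e.g. R(-0.9)=0.50500, |R|=0.50500)

Solve |R(x)|<1 on ℝ⁻.
x=-0.9: |R|=0.5050
|R(-1.95)|=0.9512 |R(-1.14)|=0.5098 |R(-0.88)|=0.5072
Bisect:
  x_lo=-2.8363 |R|=2.1860  x_hi=-0.3844 |R|=0.6895
  mid=-1.61035 |R|=0.68626 →hi
  mid=-2.22334 |R|=1.24828 →lo
  mid=-1.91684 |R|=0.92030 →hi
  mid=-2.07009 |R|=1.07255 →lo
  mid=-1.99347 |R|=0.99349 →hi
  mid=-2.03178 |R|=1.03228 →lo
  mid=-2.01262 |R|=1.01270 →lo
  ...
  [-2.00005,-1.99990] ⇒ x*=-2.0000
Stable set (-2.0000, 0).

(-2.0000, 0).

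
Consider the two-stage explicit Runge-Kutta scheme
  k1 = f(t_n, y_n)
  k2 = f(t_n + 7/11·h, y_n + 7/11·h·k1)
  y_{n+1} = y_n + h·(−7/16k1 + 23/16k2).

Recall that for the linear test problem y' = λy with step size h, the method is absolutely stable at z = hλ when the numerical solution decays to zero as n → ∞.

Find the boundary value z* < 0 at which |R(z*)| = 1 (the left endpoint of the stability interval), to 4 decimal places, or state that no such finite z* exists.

Test eqn y'=λy, z=hλ:
  k1=λy_n ⇒ h·k1=z·y_n;  k2=λ(1+7/11z)y_n ⇒ h·k2=z(1+7/11z)y_n
  y_{n+1}/y_n = 1 − 7/16z + 23/16z(1+7/11z) = 1 + z + 161/176z²
  R(z) = 1 + z + 161/176z².

Need |R(x)|<1, x<0.
x=-1.22: |R|=1.1415
R=1: x+161/176x²=0 ⇒ x=−176/161=-1.0932; min R=1−1/(4·161/176)=0.7267>−1
Confirm numerically:
  x=-1.039: |R|=0.94852 <1
  x=-1.031: |R|=0.94137 <1
  x=-0.876: |R|=0.82597 <1
  x=-0.675: |R|=0.74179 <1
  x=-1.580: |R|=1.70364 >1
  x=-1.557: |R|=1.66064 >1
  x=-1.412: |R|=1.41182 >1
Interval (-1.0932, 0).

z* = -1.0932.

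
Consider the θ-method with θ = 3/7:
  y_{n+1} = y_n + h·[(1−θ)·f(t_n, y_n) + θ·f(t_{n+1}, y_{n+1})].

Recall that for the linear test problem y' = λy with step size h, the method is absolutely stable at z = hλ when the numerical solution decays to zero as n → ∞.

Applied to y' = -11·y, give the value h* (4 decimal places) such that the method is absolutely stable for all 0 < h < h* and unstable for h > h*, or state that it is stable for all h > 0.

(-14.0000,0); λ=-11 ⇒ h* = (14)/11 = 1.2727.

Test eqn y'=λy, z=hλ:
  y_{n+1} = y_n + z·[4/7·y_n + 3/7·y_{n+1}] ⇒ (1 − 3/7z)y_{n+1} = (1 + 4/7z)y_n
  ⇒ R(z) = (1 + 4/7z)/(1 − 3/7z).

Boundary: |R(x)|=1, x<0.
x=-1.58: |R|=0.0579
R=−1: 1+4/7x = −1+3/7x ⇒ -1/7x=2 ⇒ x=2/(-1/7)=-14.0000
Confirm numerically:
  x=-9.504: |R|=0.87339 <1
  x=-8.917: |R|=0.84940 <1
  x=-7.303: |R|=0.76834 <1
  x=-6.785: |R|=0.73625 <1
  x=-14.534: |R|=1.01055 >1
  x=-14.467: |R|=1.00927 >1
Interval (-14.0000, 0).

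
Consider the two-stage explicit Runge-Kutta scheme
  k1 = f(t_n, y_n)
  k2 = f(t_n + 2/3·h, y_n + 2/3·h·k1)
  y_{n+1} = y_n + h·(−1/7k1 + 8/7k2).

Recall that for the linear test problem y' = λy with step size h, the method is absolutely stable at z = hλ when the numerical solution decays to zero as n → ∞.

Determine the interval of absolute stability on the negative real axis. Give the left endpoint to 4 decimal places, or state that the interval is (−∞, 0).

With y'=λy (z=hλ):
  k1=λy_n ⇒ h·k1=z·y_n;  k2=λ(1+2/3z)y_n ⇒ h·k2=z(1+2/3z)y_n
  y_{n+1}/y_n = 1 − 1/7z + 8/7z(1+2/3z) = 1 + z + 16/21z²
  so R(z) = 1 + z + 16/21z².

Find x<0 with |R(x)|<1.
x=-1.05: |R|=0.7900
R=1: x+16/21x²=0 ⇒ x=−21/16=-1.3125; min R=1−1/(4·16/21)=0.6719>−1
Confirm numerically:
  x=-0.942: |R|=0.73409 <1
  x=-0.832: |R|=0.69541 <1
  x=-0.742: |R|=0.67748 <1
  x=-0.720: |R|=0.67497 <1
  x=-1.666: |R|=1.44871 >1
  x=-1.469: |R|=1.17516 >1
  x=-1.466: |R|=1.17145 >1
Interval (-1.3125, 0).

(-1.3125, 0).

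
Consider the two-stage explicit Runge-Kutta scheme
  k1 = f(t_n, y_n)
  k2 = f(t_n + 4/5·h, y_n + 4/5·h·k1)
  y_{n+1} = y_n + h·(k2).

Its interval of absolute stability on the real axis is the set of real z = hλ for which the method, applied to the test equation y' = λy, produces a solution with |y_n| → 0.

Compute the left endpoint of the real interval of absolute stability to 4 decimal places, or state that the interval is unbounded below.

On y'=λy, z=hλ:
  k1=λy_n ⇒ h·k1=z·y_n;  k2=λ(1+4/5z)y_n ⇒ h·k2=z(1+4/5z)y_n
  y_{n+1}/y_n = 1 + z(1+4/5z) = 1 + z + 4/5z²
  Hence R(z) = 1 + z + 4/5z².

Need |R(x)|<1, x<0.
x=-1.3: |R|=1.0520
R=1: x+4/5x²=0 ⇒ x=−5/4=-1.2500; min R=1−1/(4·4/5)=0.6875>−1
Confirm numerically:
  x=-1.201: |R|=0.95292 <1
  x=-1.188: |R|=0.94108 <1
  x=-1.126: |R|=0.88830 <1
  x=-0.971: |R|=0.78327 <1
  x=-1.800: |R|=1.79200 >1
  x=-1.364: |R|=1.12440 >1
So |R|<1 on (-1.2500, 0).

z* = -1.2500.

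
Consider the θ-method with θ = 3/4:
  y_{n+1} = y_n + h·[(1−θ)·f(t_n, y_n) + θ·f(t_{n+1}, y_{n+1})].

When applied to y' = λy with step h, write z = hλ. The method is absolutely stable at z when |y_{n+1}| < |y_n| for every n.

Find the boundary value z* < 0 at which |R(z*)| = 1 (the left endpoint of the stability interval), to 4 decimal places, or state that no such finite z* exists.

Set f=λy, z=hλ:
  y_{n+1} = y_n + z·[1/4·y_n + 3/4·y_{n+1}] ⇒ (1 − 3/4z)y_{n+1} = (1 + 1/4z)y_n
  so R(z) = (1 + 1/4z)/(1 − 3/4z).

Find x<0 with |R(x)|<1.
x=-0.81: |R|=0.4961
x=-2: |R|=0.2000
x=-10: |R|=0.1765
x=-100: |R|=0.3158
θ=3/4≥1/2 ⇒ |1+1/4x|<|1−3/4x| ∀x<0 ⇒ interval (−∞,0).

interval (−∞, 0).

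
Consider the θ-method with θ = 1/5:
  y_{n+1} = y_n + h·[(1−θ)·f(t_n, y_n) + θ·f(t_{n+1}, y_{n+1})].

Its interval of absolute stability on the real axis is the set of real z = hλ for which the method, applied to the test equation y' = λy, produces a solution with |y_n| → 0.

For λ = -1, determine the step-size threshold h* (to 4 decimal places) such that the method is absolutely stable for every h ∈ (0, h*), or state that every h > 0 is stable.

(-3.3333,0); λ=-1 ⇒ h* = (10/3)/1 = 3.3333.

Test eqn y'=λy, z=hλ:
  y_{n+1} = y_n + z·[4/5·y_n + 1/5·y_{n+1}] ⇒ (1 − 1/5z)y_{n+1} = (1 + 4/5z)y_n
  Hence R(z) = (1 + 4/5z)/(1 − 1/5z).

Need |R(x)|<1, x<0.
x=-0.35: |R|=0.6729
R=−1: 1+4/5x = −1+1/5x ⇒ -3/5x=2 ⇒ x=2/(-3/5)=-3.3333
Confirm numerically:
  x=-3.087: |R|=0.90862 <1
  x=-2.785: |R|=0.78870 <1
  x=-2.506: |R|=0.66933 <1
  x=-3.803: |R|=1.16006 >1
  x=-3.694: |R|=1.12445 >1
  x=-3.504: |R|=1.06021 >1
Interval (-3.3333, 0).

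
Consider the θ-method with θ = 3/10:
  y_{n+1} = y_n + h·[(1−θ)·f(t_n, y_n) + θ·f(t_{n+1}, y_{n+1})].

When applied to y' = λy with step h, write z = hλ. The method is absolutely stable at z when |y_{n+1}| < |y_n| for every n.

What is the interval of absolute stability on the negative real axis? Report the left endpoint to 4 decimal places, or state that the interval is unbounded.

z∈(-5.0000,0).

On y'=λy, z=hλ:
  y_{n+1} = y_n + z·[7/10·y_n + 3/10·y_{n+1}] ⇒ (1 − 3/10z)y_{n+1} = (1 + 7/10z)y_n
  so R(z) = (1 + 7/10z)/(1 − 3/10z).

Need |R(x)|<1, x<0.
x=-0.78: |R|=0.3679
R=−1: 1+7/10x = −1+3/10x ⇒ -2/5x=2 ⇒ x=2/(-2/5)=-5.0000
Confirm numerically:
  x=-3.835: |R|=0.78331 <1
  x=-3.563: |R|=0.72217 <1
  x=-3.499: |R|=0.70708 <1
  x=-3.289: |R|=0.65551 <1
  x=-5.204: |R|=1.03186 >1
  x=-5.073: |R|=1.01158 >1
Stable set (-5.0000, 0).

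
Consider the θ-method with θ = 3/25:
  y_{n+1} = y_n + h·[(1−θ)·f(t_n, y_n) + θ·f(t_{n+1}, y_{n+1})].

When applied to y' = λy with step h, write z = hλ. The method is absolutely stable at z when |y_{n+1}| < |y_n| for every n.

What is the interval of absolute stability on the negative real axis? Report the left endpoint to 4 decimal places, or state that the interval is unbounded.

On y'=λy, z=hλ:
  y_{n+1} = y_n + z·[22/25·y_n + 3/25·y_{n+1}] ⇒ (1 − 3/25z)y_{n+1} = (1 + 22/25z)y_n
  ⇒ R(z) = (1 + 22/25z)/(1 − 3/25z).

Find x<0 with |R(x)|<1.
x=-1.54: |R|=0.2998
R=−1: 1+22/25x = −1+3/25x ⇒ -19/25x=2 ⇒ x=2/(-19/25)=-2.6316
Confirm numerically:
  x=-1.932: |R|=0.56839 <1
  x=-1.672: |R|=0.39259 <1
  x=-1.319: |R|=0.13876 <1
  x=-3.054: |R|=1.23494 >1
  x=-2.910: |R|=1.15683 >1
So |R|<1 on (-2.6316, 0).

(-2.6316, 0).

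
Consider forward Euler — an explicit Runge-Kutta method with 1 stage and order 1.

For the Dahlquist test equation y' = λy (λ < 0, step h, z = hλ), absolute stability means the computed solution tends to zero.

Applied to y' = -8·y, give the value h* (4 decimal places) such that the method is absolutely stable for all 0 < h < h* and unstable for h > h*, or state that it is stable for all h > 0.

Set f=λy, z=hλ:
  order 1, 1-stage ⇒ R(z)=1+z
  (e.g. R(-0.74)=0.26000, |R|=0.26000)

Find x<0 with |R(x)|<1.
x=-0.74: |R|=0.2600
|R(-2.19)|=1.1900 |R(-2.04)|=1.0400 |R(-1.52)|=0.5200
Bisect:
  x_lo=-2.4903 |R|=1.4903  x_hi=-0.1110 |R|=0.8890
  mid=-1.30068 |R|=0.30068 →hi
  mid=-1.89551 |R|=0.89551 →hi
  mid=-2.19292 |R|=1.19292 →lo
  mid=-2.04421 |R|=1.04421 →lo
  mid=-1.96986 |R|=0.96986 →hi
  mid=-2.00704 |R|=1.00704 →lo
  mid=-1.98845 |R|=0.98845 →hi
  ...
  [-2.00007,-1.99992] ⇒ x*=-2.0000
So |R|<1 on (-2.0000, 0).

(-2.0000,0); λ=-8 ⇒ h* = 0.2500.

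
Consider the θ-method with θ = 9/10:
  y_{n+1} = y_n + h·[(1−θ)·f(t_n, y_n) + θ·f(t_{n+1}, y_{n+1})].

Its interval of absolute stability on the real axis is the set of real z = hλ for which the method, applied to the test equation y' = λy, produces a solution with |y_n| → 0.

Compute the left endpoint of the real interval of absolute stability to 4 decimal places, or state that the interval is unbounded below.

Test eqn y'=λy, z=hλ:
  y_{n+1} = y_n + z·[1/10·y_n + 9/10·y_{n+1}] ⇒ (1 − 9/10z)y_{n+1} = (1 + 1/10z)y_n
  R(z) = (1 + 1/10z)/(1 − 9/10z).

Boundary: |R(x)|=1, x<0.
x=-0.76: |R|=0.5487
x=-2: |R|=0.2857
x=-10: |R|=0.0000
x=-100: |R|=0.0989
θ=9/10≥1/2 ⇒ |1+1/10x|<|1−9/10x| ∀x<0 ⇒ unbounded interval.

unbounded; (−∞, 0).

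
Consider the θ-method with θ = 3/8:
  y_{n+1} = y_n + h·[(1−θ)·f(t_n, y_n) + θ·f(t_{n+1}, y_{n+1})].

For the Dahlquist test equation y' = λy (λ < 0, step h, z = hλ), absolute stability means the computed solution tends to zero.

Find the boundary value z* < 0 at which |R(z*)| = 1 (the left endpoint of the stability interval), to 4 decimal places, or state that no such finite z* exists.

z* = -8.0000.

With y'=λy (z=hλ):
  y_{n+1} = y_n + z·[5/8·y_n + 3/8·y_{n+1}] ⇒ (1 − 3/8z)y_{n+1} = (1 + 5/8z)y_n
  ⇒ R(z) = (1 + 5/8z)/(1 − 3/8z).

Need |R(x)|<1, x<0.
x=-0.74: |R|=0.4207
R=−1: 1+5/8x = −1+3/8x ⇒ -1/4x=2 ⇒ x=2/(-1/4)=-8.0000
Confirm numerically:
  x=-5.617: |R|=0.80822 <1
  x=-5.497: |R|=0.79560 <1
  x=-3.731: |R|=0.55515 <1
  x=-3.226: |R|=0.45989 <1
  x=-8.558: |R|=1.03314 >1
  x=-8.075: |R|=1.00465 >1
So |R|<1 on (-8.0000, 0).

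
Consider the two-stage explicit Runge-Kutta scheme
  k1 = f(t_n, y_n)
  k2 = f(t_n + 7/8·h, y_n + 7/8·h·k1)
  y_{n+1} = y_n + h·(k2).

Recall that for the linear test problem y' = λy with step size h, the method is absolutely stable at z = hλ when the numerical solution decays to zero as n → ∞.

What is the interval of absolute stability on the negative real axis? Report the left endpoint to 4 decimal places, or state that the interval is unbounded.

(-1.1429, 0).

On y'=λy, z=hλ:
  k1=λy_n ⇒ h·k1=z·y_n;  k2=λ(1+7/8z)y_n ⇒ h·k2=z(1+7/8z)y_n
  y_{n+1}/y_n = 1 + z(1+7/8z) = 1 + z + 7/8z²
  so R(z) = 1 + z + 7/8z².

Find x<0 with |R(x)|<1.
x=-1.25: |R|=1.1172
R=1: x+7/8x²=0 ⇒ x=−8/7=-1.1429; min R=1−1/(4·7/8)=0.7143>−1
Confirm numerically:
  x=-0.742: |R|=0.73974 <1
  x=-0.671: |R|=0.72296 <1
  x=-0.517: |R|=0.71688 <1
  x=-1.533: |R|=1.52333 >1
  x=-1.318: |R|=1.20198 >1
So |R|<1 on (-1.1429, 0).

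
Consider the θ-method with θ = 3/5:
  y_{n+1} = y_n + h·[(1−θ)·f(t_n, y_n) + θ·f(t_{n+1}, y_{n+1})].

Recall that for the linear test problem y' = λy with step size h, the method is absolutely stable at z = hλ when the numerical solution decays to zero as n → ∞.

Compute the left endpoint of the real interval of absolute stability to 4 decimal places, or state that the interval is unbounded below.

Set f=λy, z=hλ:
  y_{n+1} = y_n + z·[2/5·y_n + 3/5·y_{n+1}] ⇒ (1 − 3/5z)y_{n+1} = (1 + 2/5z)y_n
  ⇒ R(z) = (1 + 2/5z)/(1 − 3/5z).

Solve |R(x)|<1 on ℝ⁻.
x=-1.1: |R|=0.3373
x=-2: |R|=0.0909
x=-10: |R|=0.4286
x=-100: |R|=0.6393
θ=3/5≥1/2 ⇒ |1+2/5x|<|1−3/5x| ∀x<0 ⇒ unbounded interval.

(−∞, 0) — no finite endpoint.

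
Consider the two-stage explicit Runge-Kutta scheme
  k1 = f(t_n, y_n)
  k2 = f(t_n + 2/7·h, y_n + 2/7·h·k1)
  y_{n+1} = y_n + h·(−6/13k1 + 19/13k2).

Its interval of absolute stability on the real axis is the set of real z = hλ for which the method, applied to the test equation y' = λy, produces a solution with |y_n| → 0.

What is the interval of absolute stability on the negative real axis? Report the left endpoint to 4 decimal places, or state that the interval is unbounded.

z∈(-2.3947,0).

Test eqn y'=λy, z=hλ:
  k1=λy_n ⇒ h·k1=z·y_n;  k2=λ(1+2/7z)y_n ⇒ h·k2=z(1+2/7z)y_n
  y_{n+1}/y_n = 1 − 6/13z + 19/13z(1+2/7z) = 1 + z + 38/91z²
  R(z) = 1 + z + 38/91z².

Need |R(x)|<1, x<0.
x=-0.33: |R|=0.7155
R=1: x+38/91x²=0 ⇒ x=−91/38=-2.3947; min R=1−1/(4·38/91)=0.4013>−1
Confirm numerically:
  x=-2.250: |R|=0.86401 <1
  x=-1.970: |R|=0.65060 <1
  x=-1.256: |R|=0.40275 <1
  x=-2.865: |R|=1.56261 >1
  x=-2.730: |R|=1.38220 >1
  x=-2.553: |R|=1.16872 >1
So |R|<1 on (-2.3947, 0).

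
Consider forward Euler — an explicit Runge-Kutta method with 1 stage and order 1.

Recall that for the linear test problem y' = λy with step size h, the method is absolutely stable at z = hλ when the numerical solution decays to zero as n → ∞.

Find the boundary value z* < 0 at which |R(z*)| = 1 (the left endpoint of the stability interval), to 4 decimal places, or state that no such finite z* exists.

On y'=λy, z=hλ:
  order 1, 1-stage ⇒ R(z)=1+z
  (e.g. R(-0.49)=0.51000, |R|=0.51000)

Boundary: |R(x)|=1, x<0.
x=-0.49: |R|=0.5100
|R(-1.66)|=0.6600 |R(-1.35)|=0.3500 |R(-1.15)|=0.1500
Bisect:
  x_lo=-2.3699 |R|=1.3699  x_hi=-0.1559 |R|=0.8441
  mid=-1.26291 |R|=0.26291 →hi
  mid=-1.81640 |R|=0.81640 →hi
  mid=-2.09314 |R|=1.09314 →lo
  mid=-1.95477 |R|=0.95477 →hi
  mid=-2.02396 |R|=1.02396 →lo
  mid=-1.98936 |R|=0.98936 →hi
  mid=-2.00666 |R|=1.00666 →lo
  mid=-1.99801 |R|=0.99801 →hi
  mid=-2.00234 |R|=1.00234 →lo
  ...
  [-2.00004,-1.99990] ⇒ x*=-2.0000
Interval (-2.0000, 0).

z* = -2.0000.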